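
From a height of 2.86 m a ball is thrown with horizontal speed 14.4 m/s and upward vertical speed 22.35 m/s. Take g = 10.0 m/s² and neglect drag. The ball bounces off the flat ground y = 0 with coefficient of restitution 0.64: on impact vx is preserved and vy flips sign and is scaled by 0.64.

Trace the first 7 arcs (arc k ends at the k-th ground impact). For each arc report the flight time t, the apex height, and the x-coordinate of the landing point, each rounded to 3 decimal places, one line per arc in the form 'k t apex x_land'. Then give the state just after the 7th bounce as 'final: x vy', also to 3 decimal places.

Arc 1: start y=2.860, vy=22.350 → t=4.594, apex=27.836, x_land=66.161, impact vy=-23.595
  bounce: vy ← 0.64·23.595 = 15.101
Arc 2: start y=0.000, vy=15.101 → t=3.020, apex=11.402, x_land=109.651, impact vy=-15.101
  bounce: vy ← 0.64·15.101 = 9.664
Arc 3: start y=0.000, vy=9.664 → t=1.933, apex=4.670, x_land=137.485, impact vy=-9.664
  bounce: vy ← 0.64·9.664 = 6.185
Arc 4: start y=0.000, vy=6.185 → t=1.237, apex=1.913, x_land=155.298, impact vy=-6.185
  bounce: vy ← 0.64·6.185 = 3.959
Arc 5: start y=0.000, vy=3.959 → t=0.792, apex=0.784, x_land=166.699, impact vy=-3.959
  bounce: vy ← 0.64·3.959 = 2.533
Arc 6: start y=0.000, vy=2.533 → t=0.507, apex=0.321, x_land=173.996, impact vy=-2.533
  bounce: vy ← 0.64·2.533 = 1.621
Arc 7: start y=0.000, vy=1.621 → t=0.324, apex=0.131, x_land=178.665, impact vy=-1.621
  bounce: vy ← 0.64·1.621 = 1.038

1 4.594 27.836 66.161
2 3.020 11.402 109.651
3 1.933 4.670 137.485
4 1.237 1.913 155.298
5 0.792 0.784 166.699
6 0.507 0.321 173.996
7 0.324 0.131 178.665
final: 178.665 1.038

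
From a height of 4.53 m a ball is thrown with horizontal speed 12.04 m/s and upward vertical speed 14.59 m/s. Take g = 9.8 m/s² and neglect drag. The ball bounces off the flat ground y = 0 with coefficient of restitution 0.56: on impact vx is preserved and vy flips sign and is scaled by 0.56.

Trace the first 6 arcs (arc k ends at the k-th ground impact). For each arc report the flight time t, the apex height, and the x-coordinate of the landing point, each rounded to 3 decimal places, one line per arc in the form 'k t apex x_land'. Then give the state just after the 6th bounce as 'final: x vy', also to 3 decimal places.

1 3.261 15.391 39.263
2 1.985 4.826 63.162
3 1.112 1.514 76.545
4 0.622 0.475 84.040
5 0.349 0.149 88.237
6 0.195 0.047 90.587
final: 90.587 0.536

Arc 1: start y=4.530, vy=14.590 → t=3.261, apex=15.391, x_land=39.263, impact vy=-17.368
  bounce: vy ← 0.56·17.368 = 9.726
Arc 2: start y=0.000, vy=9.726 → t=1.985, apex=4.826, x_land=63.162, impact vy=-9.726
  bounce: vy ← 0.56·9.726 = 5.447
Arc 3: start y=0.000, vy=5.447 → t=1.112, apex=1.514, x_land=76.545, impact vy=-5.447
  bounce: vy ← 0.56·5.447 = 3.050
Arc 4: start y=0.000, vy=3.050 → t=0.622, apex=0.475, x_land=84.040, impact vy=-3.050
  bounce: vy ← 0.56·3.050 = 1.708
Arc 5: start y=0.000, vy=1.708 → t=0.349, apex=0.149, x_land=88.237, impact vy=-1.708
  bounce: vy ← 0.56·1.708 = 0.957
Arc 6: start y=0.000, vy=0.957 → t=0.195, apex=0.047, x_land=90.587, impact vy=-0.957
  bounce: vy ← 0.56·0.957 = 0.536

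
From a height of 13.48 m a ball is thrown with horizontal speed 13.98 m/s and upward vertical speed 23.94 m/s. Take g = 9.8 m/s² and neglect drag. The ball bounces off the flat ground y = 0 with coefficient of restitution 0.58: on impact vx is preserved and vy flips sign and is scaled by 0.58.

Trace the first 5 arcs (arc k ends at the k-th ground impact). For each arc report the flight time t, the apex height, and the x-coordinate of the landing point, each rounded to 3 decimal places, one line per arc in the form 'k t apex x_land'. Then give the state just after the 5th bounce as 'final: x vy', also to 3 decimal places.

Arc 1: start y=13.480, vy=23.940 → t=5.396, apex=42.721, x_land=75.430, impact vy=-28.937
  bounce: vy ← 0.58·28.937 = 16.783
Arc 2: start y=0.000, vy=16.783 → t=3.425, apex=14.371, x_land=123.314, impact vy=-16.783
  bounce: vy ← 0.58·16.783 = 9.734
Arc 3: start y=0.000, vy=9.734 → t=1.987, apex=4.835, x_land=151.086, impact vy=-9.734
  bounce: vy ← 0.58·9.734 = 5.646
Arc 4: start y=0.000, vy=5.646 → t=1.152, apex=1.626, x_land=167.195, impact vy=-5.646
  bounce: vy ← 0.58·5.646 = 3.275
Arc 5: start y=0.000, vy=3.275 → t=0.668, apex=0.547, x_land=176.537, impact vy=-3.275
  bounce: vy ← 0.58·3.275 = 1.899

1 5.396 42.721 75.430
2 3.425 14.371 123.314
3 1.987 4.835 151.086
4 1.152 1.626 167.195
5 0.668 0.547 176.537
final: 176.537 1.899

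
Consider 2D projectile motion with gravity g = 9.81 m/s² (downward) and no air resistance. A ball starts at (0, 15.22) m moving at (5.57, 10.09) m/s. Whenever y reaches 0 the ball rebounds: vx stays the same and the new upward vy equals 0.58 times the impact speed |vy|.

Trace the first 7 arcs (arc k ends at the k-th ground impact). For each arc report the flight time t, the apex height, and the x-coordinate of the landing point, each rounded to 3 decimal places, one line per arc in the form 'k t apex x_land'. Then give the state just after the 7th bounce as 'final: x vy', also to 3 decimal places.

1 3.068 20.409 17.091
2 2.366 6.866 30.270
3 1.372 2.310 37.915
4 0.796 0.777 42.348
5 0.462 0.261 44.920
6 0.268 0.088 46.411
7 0.155 0.030 47.276
final: 47.276 0.442

Arc 1: start y=15.220, vy=10.090 → t=3.068, apex=20.409, x_land=17.091, impact vy=-20.011
  bounce: vy ← 0.58·20.011 = 11.606
Arc 2: start y=0.000, vy=11.606 → t=2.366, apex=6.866, x_land=30.270, impact vy=-11.606
  bounce: vy ← 0.58·11.606 = 6.732
Arc 3: start y=0.000, vy=6.732 → t=1.372, apex=2.310, x_land=37.915, impact vy=-6.732
  bounce: vy ← 0.58·6.732 = 3.904
Arc 4: start y=0.000, vy=3.904 → t=0.796, apex=0.777, x_land=42.348, impact vy=-3.904
  bounce: vy ← 0.58·3.904 = 2.264
Arc 5: start y=0.000, vy=2.264 → t=0.462, apex=0.261, x_land=44.920, impact vy=-2.264
  bounce: vy ← 0.58·2.264 = 1.313
Arc 6: start y=0.000, vy=1.313 → t=0.268, apex=0.088, x_land=46.411, impact vy=-1.313
  bounce: vy ← 0.58·1.313 = 0.762
Arc 7: start y=0.000, vy=0.762 → t=0.155, apex=0.030, x_land=47.276, impact vy=-0.762
  bounce: vy ← 0.58·0.762 = 0.442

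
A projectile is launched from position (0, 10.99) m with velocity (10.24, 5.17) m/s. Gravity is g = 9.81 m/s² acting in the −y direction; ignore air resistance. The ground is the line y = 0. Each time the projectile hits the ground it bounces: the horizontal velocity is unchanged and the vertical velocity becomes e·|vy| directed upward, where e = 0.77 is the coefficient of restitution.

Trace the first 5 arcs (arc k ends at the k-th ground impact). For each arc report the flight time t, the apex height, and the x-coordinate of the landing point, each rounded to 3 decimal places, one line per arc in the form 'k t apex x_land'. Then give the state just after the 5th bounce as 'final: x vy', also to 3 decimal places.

1 2.114 12.352 21.647
2 2.444 7.324 46.672
3 1.882 4.342 65.941
4 1.449 2.575 80.778
5 1.116 1.526 92.203
final: 92.203 4.214

Arc 1: start y=10.990, vy=5.170 → t=2.114, apex=12.352, x_land=21.647, impact vy=-15.568
  bounce: vy ← 0.77·15.568 = 11.987
Arc 2: start y=0.000, vy=11.987 → t=2.444, apex=7.324, x_land=46.672, impact vy=-11.987
  bounce: vy ← 0.77·11.987 = 9.230
Arc 3: start y=0.000, vy=9.230 → t=1.882, apex=4.342, x_land=65.941, impact vy=-9.230
  bounce: vy ← 0.77·9.230 = 7.107
Arc 4: start y=0.000, vy=7.107 → t=1.449, apex=2.575, x_land=80.778, impact vy=-7.107
  bounce: vy ← 0.77·7.107 = 5.473
Arc 5: start y=0.000, vy=5.473 → t=1.116, apex=1.526, x_land=92.203, impact vy=-5.473
  bounce: vy ← 0.77·5.473 = 4.214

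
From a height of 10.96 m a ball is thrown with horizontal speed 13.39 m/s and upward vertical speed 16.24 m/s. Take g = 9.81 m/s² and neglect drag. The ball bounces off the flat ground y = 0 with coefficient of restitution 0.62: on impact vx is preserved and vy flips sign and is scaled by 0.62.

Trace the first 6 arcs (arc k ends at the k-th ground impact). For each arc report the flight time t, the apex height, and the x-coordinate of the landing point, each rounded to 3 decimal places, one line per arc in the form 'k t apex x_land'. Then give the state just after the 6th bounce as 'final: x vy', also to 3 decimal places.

Arc 1: start y=10.960, vy=16.240 → t=3.886, apex=24.402, x_land=52.032, impact vy=-21.881
  bounce: vy ← 0.62·21.881 = 13.566
Arc 2: start y=0.000, vy=13.566 → t=2.766, apex=9.380, x_land=89.066, impact vy=-13.566
  bounce: vy ← 0.62·13.566 = 8.411
Arc 3: start y=0.000, vy=8.411 → t=1.715, apex=3.606, x_land=112.027, impact vy=-8.411
  bounce: vy ← 0.62·8.411 = 5.215
Arc 4: start y=0.000, vy=5.215 → t=1.063, apex=1.386, x_land=126.263, impact vy=-5.215
  bounce: vy ← 0.62·5.215 = 3.233
Arc 5: start y=0.000, vy=3.233 → t=0.659, apex=0.533, x_land=135.089, impact vy=-3.233
  bounce: vy ← 0.62·3.233 = 2.005
Arc 6: start y=0.000, vy=2.005 → t=0.409, apex=0.205, x_land=140.561, impact vy=-2.005
  bounce: vy ← 0.62·2.005 = 1.243

1 3.886 24.402 52.032
2 2.766 9.380 89.066
3 1.715 3.606 112.027
4 1.063 1.386 126.263
5 0.659 0.533 135.089
6 0.409 0.205 140.561
final: 140.561 1.243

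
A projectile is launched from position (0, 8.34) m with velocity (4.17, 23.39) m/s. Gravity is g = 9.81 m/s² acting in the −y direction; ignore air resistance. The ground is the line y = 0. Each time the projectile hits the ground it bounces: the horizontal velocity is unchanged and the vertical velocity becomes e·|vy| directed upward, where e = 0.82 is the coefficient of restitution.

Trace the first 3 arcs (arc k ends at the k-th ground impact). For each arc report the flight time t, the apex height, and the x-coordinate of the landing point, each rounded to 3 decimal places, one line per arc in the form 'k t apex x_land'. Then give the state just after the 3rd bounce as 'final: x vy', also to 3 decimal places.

Arc 1: start y=8.340, vy=23.390 → t=5.102, apex=36.224, x_land=21.275, impact vy=-26.659
  bounce: vy ← 0.82·26.659 = 21.861
Arc 2: start y=0.000, vy=21.861 → t=4.457, apex=24.357, x_land=39.860, impact vy=-21.861
  bounce: vy ← 0.82·21.861 = 17.926
Arc 3: start y=0.000, vy=17.926 → t=3.655, apex=16.378, x_land=55.099, impact vy=-17.926
  bounce: vy ← 0.82·17.926 = 14.699

1 5.102 36.224 21.275
2 4.457 24.357 39.860
3 3.655 16.378 55.099
final: 55.099 14.699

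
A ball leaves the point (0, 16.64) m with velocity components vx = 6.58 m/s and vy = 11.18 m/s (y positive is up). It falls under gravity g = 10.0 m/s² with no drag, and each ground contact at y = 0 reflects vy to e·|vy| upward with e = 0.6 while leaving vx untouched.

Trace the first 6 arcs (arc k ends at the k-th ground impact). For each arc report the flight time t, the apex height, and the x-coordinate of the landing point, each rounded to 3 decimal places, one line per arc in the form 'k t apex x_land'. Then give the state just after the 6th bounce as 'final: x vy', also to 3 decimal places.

1 3.258 22.890 21.435
2 2.568 8.240 38.329
3 1.541 2.966 48.466
4 0.924 1.068 54.548
5 0.555 0.384 58.197
6 0.333 0.138 60.387
final: 60.387 0.998

Arc 1: start y=16.640, vy=11.180 → t=3.258, apex=22.890, x_land=21.435, impact vy=-21.396
  bounce: vy ← 0.6·21.396 = 12.838
Arc 2: start y=0.000, vy=12.838 → t=2.568, apex=8.240, x_land=38.329, impact vy=-12.838
  bounce: vy ← 0.6·12.838 = 7.703
Arc 3: start y=0.000, vy=7.703 → t=1.541, apex=2.966, x_land=48.466, impact vy=-7.703
  bounce: vy ← 0.6·7.703 = 4.622
Arc 4: start y=0.000, vy=4.622 → t=0.924, apex=1.068, x_land=54.548, impact vy=-4.622
  bounce: vy ← 0.6·4.622 = 2.773
Arc 5: start y=0.000, vy=2.773 → t=0.555, apex=0.384, x_land=58.197, impact vy=-2.773
  bounce: vy ← 0.6·2.773 = 1.664
Arc 6: start y=0.000, vy=1.664 → t=0.333, apex=0.138, x_land=60.387, impact vy=-1.664
  bounce: vy ← 0.6·1.664 = 0.998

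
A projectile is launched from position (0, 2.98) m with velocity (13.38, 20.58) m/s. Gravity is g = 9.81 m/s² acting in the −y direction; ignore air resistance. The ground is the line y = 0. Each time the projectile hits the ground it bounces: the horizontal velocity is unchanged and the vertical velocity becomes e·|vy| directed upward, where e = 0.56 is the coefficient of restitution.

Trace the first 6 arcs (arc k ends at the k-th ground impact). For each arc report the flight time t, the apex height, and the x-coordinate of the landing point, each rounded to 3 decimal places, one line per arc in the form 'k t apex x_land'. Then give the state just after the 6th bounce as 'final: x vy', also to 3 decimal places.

Arc 1: start y=2.980, vy=20.580 → t=4.336, apex=24.567, x_land=58.014, impact vy=-21.955
  bounce: vy ← 0.56·21.955 = 12.295
Arc 2: start y=0.000, vy=12.295 → t=2.507, apex=7.704, x_land=91.551, impact vy=-12.295
  bounce: vy ← 0.56·12.295 = 6.885
Arc 3: start y=0.000, vy=6.885 → t=1.404, apex=2.416, x_land=110.332, impact vy=-6.885
  bounce: vy ← 0.56·6.885 = 3.856
Arc 4: start y=0.000, vy=3.856 → t=0.786, apex=0.758, x_land=120.849, impact vy=-3.856
  bounce: vy ← 0.56·3.856 = 2.159
Arc 5: start y=0.000, vy=2.159 → t=0.440, apex=0.238, x_land=126.739, impact vy=-2.159
  bounce: vy ← 0.56·2.159 = 1.209
Arc 6: start y=0.000, vy=1.209 → t=0.247, apex=0.075, x_land=130.037, impact vy=-1.209
  bounce: vy ← 0.56·1.209 = 0.677

1 4.336 24.567 58.014
2 2.507 7.704 91.551
3 1.404 2.416 110.332
4 0.786 0.758 120.849
5 0.440 0.238 126.739
6 0.247 0.075 130.037
final: 130.037 0.677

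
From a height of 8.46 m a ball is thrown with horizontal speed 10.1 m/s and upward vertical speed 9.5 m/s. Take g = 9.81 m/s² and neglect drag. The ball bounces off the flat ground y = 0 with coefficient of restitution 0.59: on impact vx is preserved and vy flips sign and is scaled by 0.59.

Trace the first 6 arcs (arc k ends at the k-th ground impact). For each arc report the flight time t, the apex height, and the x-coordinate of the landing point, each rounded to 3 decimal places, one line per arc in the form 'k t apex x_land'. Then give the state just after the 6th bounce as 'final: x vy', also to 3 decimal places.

Arc 1: start y=8.460, vy=9.500 → t=2.600, apex=13.060, x_land=26.261, impact vy=-16.007
  bounce: vy ← 0.59·16.007 = 9.444
Arc 2: start y=0.000, vy=9.444 → t=1.925, apex=4.546, x_land=45.708, impact vy=-9.444
  bounce: vy ← 0.59·9.444 = 5.572
Arc 3: start y=0.000, vy=5.572 → t=1.136, apex=1.583, x_land=57.182, impact vy=-5.572
  bounce: vy ← 0.59·5.572 = 3.288
Arc 4: start y=0.000, vy=3.288 → t=0.670, apex=0.551, x_land=63.952, impact vy=-3.288
  bounce: vy ← 0.59·3.288 = 1.940
Arc 5: start y=0.000, vy=1.940 → t=0.395, apex=0.192, x_land=67.946, impact vy=-1.940
  bounce: vy ← 0.59·1.940 = 1.144
Arc 6: start y=0.000, vy=1.144 → t=0.233, apex=0.067, x_land=70.302, impact vy=-1.144
  bounce: vy ← 0.59·1.144 = 0.675

1 2.600 13.060 26.261
2 1.925 4.546 45.708
3 1.136 1.583 57.182
4 0.670 0.551 63.952
5 0.395 0.192 67.946
6 0.233 0.067 70.302
final: 70.302 0.675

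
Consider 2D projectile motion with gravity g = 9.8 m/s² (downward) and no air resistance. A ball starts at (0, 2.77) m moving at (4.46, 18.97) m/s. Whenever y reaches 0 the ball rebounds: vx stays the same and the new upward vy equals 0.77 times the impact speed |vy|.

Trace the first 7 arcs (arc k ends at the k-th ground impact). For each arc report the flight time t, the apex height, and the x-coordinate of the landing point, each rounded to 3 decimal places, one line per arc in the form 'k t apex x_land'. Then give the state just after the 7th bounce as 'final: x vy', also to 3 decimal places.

Arc 1: start y=2.770, vy=18.970 → t=4.012, apex=21.130, x_land=17.895, impact vy=-20.351
  bounce: vy ← 0.77·20.351 = 15.670
Arc 2: start y=0.000, vy=15.670 → t=3.198, apex=12.528, x_land=32.158, impact vy=-15.670
  bounce: vy ← 0.77·15.670 = 12.066
Arc 3: start y=0.000, vy=12.066 → t=2.462, apex=7.428, x_land=43.140, impact vy=-12.066
  bounce: vy ← 0.77·12.066 = 9.291
Arc 4: start y=0.000, vy=9.291 → t=1.896, apex=4.404, x_land=51.597, impact vy=-9.291
  bounce: vy ← 0.77·9.291 = 7.154
Arc 5: start y=0.000, vy=7.154 → t=1.460, apex=2.611, x_land=58.108, impact vy=-7.154
  bounce: vy ← 0.77·7.154 = 5.509
Arc 6: start y=0.000, vy=5.509 → t=1.124, apex=1.548, x_land=63.122, impact vy=-5.509
  bounce: vy ← 0.77·5.509 = 4.242
Arc 7: start y=0.000, vy=4.242 → t=0.866, apex=0.918, x_land=66.983, impact vy=-4.242
  bounce: vy ← 0.77·4.242 = 3.266

1 4.012 21.130 17.895
2 3.198 12.528 32.158
3 2.462 7.428 43.140
4 1.896 4.404 51.597
5 1.460 2.611 58.108
6 1.124 1.548 63.122
7 0.866 0.918 66.983
final: 66.983 3.266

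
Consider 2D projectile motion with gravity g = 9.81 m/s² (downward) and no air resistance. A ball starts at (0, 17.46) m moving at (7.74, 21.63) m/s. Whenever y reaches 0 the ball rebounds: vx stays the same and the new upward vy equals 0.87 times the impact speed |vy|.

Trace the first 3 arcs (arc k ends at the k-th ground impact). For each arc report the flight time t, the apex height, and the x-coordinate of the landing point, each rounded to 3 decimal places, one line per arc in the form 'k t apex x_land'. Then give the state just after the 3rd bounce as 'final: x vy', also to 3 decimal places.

Arc 1: start y=17.460, vy=21.630 → t=5.107, apex=41.306, x_land=39.527, impact vy=-28.468
  bounce: vy ← 0.87·28.468 = 24.767
Arc 2: start y=0.000, vy=24.767 → t=5.049, apex=31.264, x_land=78.609, impact vy=-24.767
  bounce: vy ← 0.87·24.767 = 21.547
Arc 3: start y=0.000, vy=21.547 → t=4.393, apex=23.664, x_land=112.610, impact vy=-21.547
  bounce: vy ← 0.87·21.547 = 18.746

1 5.107 41.306 39.527
2 5.049 31.264 78.609
3 4.393 23.664 112.610
final: 112.610 18.746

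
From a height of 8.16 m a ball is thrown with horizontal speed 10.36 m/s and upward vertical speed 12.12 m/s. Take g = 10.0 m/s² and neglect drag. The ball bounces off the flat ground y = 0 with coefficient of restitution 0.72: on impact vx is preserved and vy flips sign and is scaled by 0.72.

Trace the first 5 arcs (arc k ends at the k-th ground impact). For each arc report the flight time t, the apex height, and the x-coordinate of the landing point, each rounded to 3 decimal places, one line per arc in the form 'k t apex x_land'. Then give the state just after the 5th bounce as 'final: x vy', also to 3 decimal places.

Arc 1: start y=8.160, vy=12.120 → t=2.973, apex=15.505, x_land=30.800, impact vy=-17.609
  bounce: vy ← 0.72·17.609 = 12.679
Arc 2: start y=0.000, vy=12.679 → t=2.536, apex=8.038, x_land=57.070, impact vy=-12.679
  bounce: vy ← 0.72·12.679 = 9.129
Arc 3: start y=0.000, vy=9.129 → t=1.826, apex=4.167, x_land=75.985, impact vy=-9.129
  bounce: vy ← 0.72·9.129 = 6.573
Arc 4: start y=0.000, vy=6.573 → t=1.315, apex=2.160, x_land=89.604, impact vy=-6.573
  bounce: vy ← 0.72·6.573 = 4.732
Arc 5: start y=0.000, vy=4.732 → t=0.946, apex=1.120, x_land=99.409, impact vy=-4.732
  bounce: vy ← 0.72·4.732 = 3.407

1 2.973 15.505 30.800
2 2.536 8.038 57.070
3 1.826 4.167 75.985
4 1.315 2.160 89.604
5 0.946 1.120 99.409
final: 99.409 3.407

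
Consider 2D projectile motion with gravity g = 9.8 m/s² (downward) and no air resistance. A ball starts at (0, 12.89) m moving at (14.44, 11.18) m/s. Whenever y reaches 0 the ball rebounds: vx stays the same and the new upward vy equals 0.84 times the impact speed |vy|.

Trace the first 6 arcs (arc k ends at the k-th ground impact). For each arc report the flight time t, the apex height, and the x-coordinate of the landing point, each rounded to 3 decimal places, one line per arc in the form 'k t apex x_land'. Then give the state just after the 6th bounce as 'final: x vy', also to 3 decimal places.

1 3.124 19.267 45.107
2 3.331 13.595 93.212
3 2.798 9.593 133.620
4 2.351 6.769 167.562
5 1.975 4.776 196.074
6 1.659 3.370 220.024
final: 220.024 6.827

Arc 1: start y=12.890, vy=11.180 → t=3.124, apex=19.267, x_land=45.107, impact vy=-19.433
  bounce: vy ← 0.84·19.433 = 16.324
Arc 2: start y=0.000, vy=16.324 → t=3.331, apex=13.595, x_land=93.212, impact vy=-16.324
  bounce: vy ← 0.84·16.324 = 13.712
Arc 3: start y=0.000, vy=13.712 → t=2.798, apex=9.593, x_land=133.620, impact vy=-13.712
  bounce: vy ← 0.84·13.712 = 11.518
Arc 4: start y=0.000, vy=11.518 → t=2.351, apex=6.769, x_land=167.562, impact vy=-11.518
  bounce: vy ← 0.84·11.518 = 9.675
Arc 5: start y=0.000, vy=9.675 → t=1.975, apex=4.776, x_land=196.074, impact vy=-9.675
  bounce: vy ← 0.84·9.675 = 8.127
Arc 6: start y=0.000, vy=8.127 → t=1.659, apex=3.370, x_land=220.024, impact vy=-8.127
  bounce: vy ← 0.84·8.127 = 6.827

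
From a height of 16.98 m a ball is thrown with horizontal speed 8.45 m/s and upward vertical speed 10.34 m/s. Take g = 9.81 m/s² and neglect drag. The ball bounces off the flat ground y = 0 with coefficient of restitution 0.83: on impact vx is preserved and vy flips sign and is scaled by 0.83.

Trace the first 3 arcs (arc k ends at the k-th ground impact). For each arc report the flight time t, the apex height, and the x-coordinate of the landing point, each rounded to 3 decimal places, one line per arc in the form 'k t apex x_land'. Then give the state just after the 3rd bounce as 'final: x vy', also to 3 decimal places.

Arc 1: start y=16.980, vy=10.340 → t=3.192, apex=22.429, x_land=26.976, impact vy=-20.978
  bounce: vy ← 0.83·20.978 = 17.411
Arc 2: start y=0.000, vy=17.411 → t=3.550, apex=15.452, x_land=56.971, impact vy=-17.411
  bounce: vy ← 0.83·17.411 = 14.452
Arc 3: start y=0.000, vy=14.452 → t=2.946, apex=10.645, x_land=81.867, impact vy=-14.452
  bounce: vy ← 0.83·14.452 = 11.995

1 3.192 22.429 26.976
2 3.550 15.452 56.971
3 2.946 10.645 81.867
final: 81.867 11.995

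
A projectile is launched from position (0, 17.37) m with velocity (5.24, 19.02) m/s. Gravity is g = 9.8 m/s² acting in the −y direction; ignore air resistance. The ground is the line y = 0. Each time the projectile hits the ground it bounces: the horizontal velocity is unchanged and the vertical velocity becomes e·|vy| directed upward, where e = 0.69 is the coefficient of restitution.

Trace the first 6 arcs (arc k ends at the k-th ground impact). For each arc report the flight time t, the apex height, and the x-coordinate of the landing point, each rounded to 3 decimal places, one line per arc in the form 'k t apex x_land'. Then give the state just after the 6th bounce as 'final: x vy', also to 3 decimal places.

Arc 1: start y=17.370, vy=19.020 → t=4.645, apex=35.827, x_land=24.339, impact vy=-26.499
  bounce: vy ← 0.69·26.499 = 18.285
Arc 2: start y=0.000, vy=18.285 → t=3.732, apex=17.057, x_land=43.892, impact vy=-18.285
  bounce: vy ← 0.69·18.285 = 12.616
Arc 3: start y=0.000, vy=12.616 → t=2.575, apex=8.121, x_land=57.384, impact vy=-12.616
  bounce: vy ← 0.69·12.616 = 8.705
Arc 4: start y=0.000, vy=8.705 → t=1.777, apex=3.866, x_land=66.693, impact vy=-8.705
  bounce: vy ← 0.69·8.705 = 6.007
Arc 5: start y=0.000, vy=6.007 → t=1.226, apex=1.841, x_land=73.117, impact vy=-6.007
  bounce: vy ← 0.69·6.007 = 4.145
Arc 6: start y=0.000, vy=4.145 → t=0.846, apex=0.876, x_land=77.549, impact vy=-4.145
  bounce: vy ← 0.69·4.145 = 2.860

1 4.645 35.827 24.339
2 3.732 17.057 43.892
3 2.575 8.121 57.384
4 1.777 3.866 66.693
5 1.226 1.841 73.117
6 0.846 0.876 77.549
final: 77.549 2.860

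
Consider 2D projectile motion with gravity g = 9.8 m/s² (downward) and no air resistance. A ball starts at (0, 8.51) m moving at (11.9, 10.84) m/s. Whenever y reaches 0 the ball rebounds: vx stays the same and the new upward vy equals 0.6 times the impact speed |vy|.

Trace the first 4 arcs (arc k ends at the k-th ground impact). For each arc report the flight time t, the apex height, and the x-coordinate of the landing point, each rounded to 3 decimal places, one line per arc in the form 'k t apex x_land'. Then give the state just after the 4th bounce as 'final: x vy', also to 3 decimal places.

1 2.827 14.505 33.637
2 2.065 5.222 58.206
3 1.239 1.880 72.948
4 0.743 0.677 81.793
final: 81.793 2.185

Arc 1: start y=8.510, vy=10.840 → t=2.827, apex=14.505, x_land=33.637, impact vy=-16.861
  bounce: vy ← 0.6·16.861 = 10.117
Arc 2: start y=0.000, vy=10.117 → t=2.065, apex=5.222, x_land=58.206, impact vy=-10.117
  bounce: vy ← 0.6·10.117 = 6.070
Arc 3: start y=0.000, vy=6.070 → t=1.239, apex=1.880, x_land=72.948, impact vy=-6.070
  bounce: vy ← 0.6·6.070 = 3.642
Arc 4: start y=0.000, vy=3.642 → t=0.743, apex=0.677, x_land=81.793, impact vy=-3.642
  bounce: vy ← 0.6·3.642 = 2.185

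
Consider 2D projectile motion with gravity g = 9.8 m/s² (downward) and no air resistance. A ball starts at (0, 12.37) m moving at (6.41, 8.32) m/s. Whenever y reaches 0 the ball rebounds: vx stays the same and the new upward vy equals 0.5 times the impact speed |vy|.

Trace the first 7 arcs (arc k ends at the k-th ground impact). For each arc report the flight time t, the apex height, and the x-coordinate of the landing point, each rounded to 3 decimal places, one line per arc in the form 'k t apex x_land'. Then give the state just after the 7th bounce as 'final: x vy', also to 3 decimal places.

1 2.650 15.902 16.989
2 1.801 3.975 28.537
3 0.901 0.994 34.310
4 0.450 0.248 37.197
5 0.225 0.062 38.641
6 0.113 0.016 39.362
7 0.056 0.004 39.723
final: 39.723 0.138

Arc 1: start y=12.370, vy=8.320 → t=2.650, apex=15.902, x_land=16.989, impact vy=-17.654
  bounce: vy ← 0.5·17.654 = 8.827
Arc 2: start y=0.000, vy=8.827 → t=1.801, apex=3.975, x_land=28.537, impact vy=-8.827
  bounce: vy ← 0.5·8.827 = 4.414
Arc 3: start y=0.000, vy=4.414 → t=0.901, apex=0.994, x_land=34.310, impact vy=-4.414
  bounce: vy ← 0.5·4.414 = 2.207
Arc 4: start y=0.000, vy=2.207 → t=0.450, apex=0.248, x_land=37.197, impact vy=-2.207
  bounce: vy ← 0.5·2.207 = 1.103
Arc 5: start y=0.000, vy=1.103 → t=0.225, apex=0.062, x_land=38.641, impact vy=-1.103
  bounce: vy ← 0.5·1.103 = 0.552
Arc 6: start y=0.000, vy=0.552 → t=0.113, apex=0.016, x_land=39.362, impact vy=-0.552
  bounce: vy ← 0.5·0.552 = 0.276
Arc 7: start y=0.000, vy=0.276 → t=0.056, apex=0.004, x_land=39.723, impact vy=-0.276
  bounce: vy ← 0.5·0.276 = 0.138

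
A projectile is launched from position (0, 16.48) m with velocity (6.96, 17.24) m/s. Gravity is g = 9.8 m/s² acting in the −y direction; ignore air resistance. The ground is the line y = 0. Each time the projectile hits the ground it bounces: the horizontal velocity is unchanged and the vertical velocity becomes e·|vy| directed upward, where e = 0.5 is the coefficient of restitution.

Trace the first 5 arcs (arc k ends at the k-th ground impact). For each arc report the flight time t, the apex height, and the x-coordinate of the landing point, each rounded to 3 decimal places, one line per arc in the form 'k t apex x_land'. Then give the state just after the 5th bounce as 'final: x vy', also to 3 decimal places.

1 4.300 31.644 29.931
2 2.541 7.911 47.618
3 1.271 1.978 56.462
4 0.635 0.494 60.884
5 0.318 0.124 63.094
final: 63.094 0.778

Arc 1: start y=16.480, vy=17.240 → t=4.300, apex=31.644, x_land=29.931, impact vy=-24.904
  bounce: vy ← 0.5·24.904 = 12.452
Arc 2: start y=0.000, vy=12.452 → t=2.541, apex=7.911, x_land=47.618, impact vy=-12.452
  bounce: vy ← 0.5·12.452 = 6.226
Arc 3: start y=0.000, vy=6.226 → t=1.271, apex=1.978, x_land=56.462, impact vy=-6.226
  bounce: vy ← 0.5·6.226 = 3.113
Arc 4: start y=0.000, vy=3.113 → t=0.635, apex=0.494, x_land=60.884, impact vy=-3.113
  bounce: vy ← 0.5·3.113 = 1.557
Arc 5: start y=0.000, vy=1.557 → t=0.318, apex=0.124, x_land=63.094, impact vy=-1.557
  bounce: vy ← 0.5·1.557 = 0.778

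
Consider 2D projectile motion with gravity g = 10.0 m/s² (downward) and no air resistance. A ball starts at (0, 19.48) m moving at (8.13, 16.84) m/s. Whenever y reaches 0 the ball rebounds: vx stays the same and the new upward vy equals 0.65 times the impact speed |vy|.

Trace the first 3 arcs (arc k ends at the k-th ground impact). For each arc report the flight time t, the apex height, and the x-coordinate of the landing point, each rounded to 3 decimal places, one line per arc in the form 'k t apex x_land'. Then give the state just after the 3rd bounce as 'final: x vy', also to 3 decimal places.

Arc 1: start y=19.480, vy=16.840 → t=4.279, apex=33.659, x_land=34.785, impact vy=-25.946
  bounce: vy ← 0.65·25.946 = 16.865
Arc 2: start y=0.000, vy=16.865 → t=3.373, apex=14.221, x_land=62.207, impact vy=-16.865
  bounce: vy ← 0.65·16.865 = 10.962
Arc 3: start y=0.000, vy=10.962 → t=2.192, apex=6.008, x_land=80.031, impact vy=-10.962
  bounce: vy ← 0.65·10.962 = 7.125

1 4.279 33.659 34.785
2 3.373 14.221 62.207
3 2.192 6.008 80.031
final: 80.031 7.125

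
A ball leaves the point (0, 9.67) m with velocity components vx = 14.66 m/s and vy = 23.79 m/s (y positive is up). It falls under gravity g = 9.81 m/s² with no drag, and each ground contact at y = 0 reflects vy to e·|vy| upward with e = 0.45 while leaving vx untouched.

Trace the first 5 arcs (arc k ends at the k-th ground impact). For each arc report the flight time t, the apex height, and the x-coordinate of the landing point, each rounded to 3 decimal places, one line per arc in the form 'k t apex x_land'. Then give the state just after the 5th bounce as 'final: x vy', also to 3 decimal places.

Arc 1: start y=9.670, vy=23.790 → t=5.227, apex=38.516, x_land=76.632, impact vy=-27.490
  bounce: vy ← 0.45·27.490 = 12.370
Arc 2: start y=0.000, vy=12.370 → t=2.522, apex=7.800, x_land=113.605, impact vy=-12.370
  bounce: vy ← 0.45·12.370 = 5.567
Arc 3: start y=0.000, vy=5.567 → t=1.135, apex=1.579, x_land=130.242, impact vy=-5.567
  bounce: vy ← 0.45·5.567 = 2.505
Arc 4: start y=0.000, vy=2.505 → t=0.511, apex=0.320, x_land=137.729, impact vy=-2.505
  bounce: vy ← 0.45·2.505 = 1.127
Arc 5: start y=0.000, vy=1.127 → t=0.230, apex=0.065, x_land=141.098, impact vy=-1.127
  bounce: vy ← 0.45·1.127 = 0.507

1 5.227 38.516 76.632
2 2.522 7.800 113.605
3 1.135 1.579 130.242
4 0.511 0.320 137.729
5 0.230 0.065 141.098
final: 141.098 0.507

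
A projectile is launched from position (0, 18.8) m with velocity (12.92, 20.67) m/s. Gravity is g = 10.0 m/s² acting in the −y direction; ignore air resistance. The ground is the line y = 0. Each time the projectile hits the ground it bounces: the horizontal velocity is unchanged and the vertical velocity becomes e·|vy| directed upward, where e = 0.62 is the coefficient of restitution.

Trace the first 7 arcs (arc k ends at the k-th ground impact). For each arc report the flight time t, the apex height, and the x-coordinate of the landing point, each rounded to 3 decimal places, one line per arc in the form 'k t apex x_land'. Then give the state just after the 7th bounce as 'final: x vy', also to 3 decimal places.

1 4.901 40.162 63.323
2 3.514 15.438 108.729
3 2.179 5.935 136.880
4 1.351 2.281 154.334
5 0.838 0.877 165.155
6 0.519 0.337 171.865
7 0.322 0.130 176.024
final: 176.024 0.998

Arc 1: start y=18.800, vy=20.670 → t=4.901, apex=40.162, x_land=63.323, impact vy=-28.342
  bounce: vy ← 0.62·28.342 = 17.572
Arc 2: start y=0.000, vy=17.572 → t=3.514, apex=15.438, x_land=108.729, impact vy=-17.572
  bounce: vy ← 0.62·17.572 = 10.895
Arc 3: start y=0.000, vy=10.895 → t=2.179, apex=5.935, x_land=136.880, impact vy=-10.895
  bounce: vy ← 0.62·10.895 = 6.755
Arc 4: start y=0.000, vy=6.755 → t=1.351, apex=2.281, x_land=154.334, impact vy=-6.755
  bounce: vy ← 0.62·6.755 = 4.188
Arc 5: start y=0.000, vy=4.188 → t=0.838, apex=0.877, x_land=165.155, impact vy=-4.188
  bounce: vy ← 0.62·4.188 = 2.596
Arc 6: start y=0.000, vy=2.596 → t=0.519, apex=0.337, x_land=171.865, impact vy=-2.596
  bounce: vy ← 0.62·2.596 = 1.610
Arc 7: start y=0.000, vy=1.610 → t=0.322, apex=0.130, x_land=176.024, impact vy=-1.610
  bounce: vy ← 0.62·1.610 = 0.998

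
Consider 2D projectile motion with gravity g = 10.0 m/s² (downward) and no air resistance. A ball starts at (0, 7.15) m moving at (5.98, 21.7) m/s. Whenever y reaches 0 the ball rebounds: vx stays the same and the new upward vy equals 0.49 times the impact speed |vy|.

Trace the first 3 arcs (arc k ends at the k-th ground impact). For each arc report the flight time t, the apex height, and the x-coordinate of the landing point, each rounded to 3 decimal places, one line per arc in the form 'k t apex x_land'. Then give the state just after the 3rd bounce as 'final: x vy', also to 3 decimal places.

1 4.648 30.694 27.793
2 2.428 7.370 42.313
3 1.190 1.769 49.428
final: 49.428 2.915

Arc 1: start y=7.150, vy=21.700 → t=4.648, apex=30.694, x_land=27.793, impact vy=-24.777
  bounce: vy ← 0.49·24.777 = 12.141
Arc 2: start y=0.000, vy=12.141 → t=2.428, apex=7.370, x_land=42.313, impact vy=-12.141
  bounce: vy ← 0.49·12.141 = 5.949
Arc 3: start y=0.000, vy=5.949 → t=1.190, apex=1.769, x_land=49.428, impact vy=-5.949
  bounce: vy ← 0.49·5.949 = 2.915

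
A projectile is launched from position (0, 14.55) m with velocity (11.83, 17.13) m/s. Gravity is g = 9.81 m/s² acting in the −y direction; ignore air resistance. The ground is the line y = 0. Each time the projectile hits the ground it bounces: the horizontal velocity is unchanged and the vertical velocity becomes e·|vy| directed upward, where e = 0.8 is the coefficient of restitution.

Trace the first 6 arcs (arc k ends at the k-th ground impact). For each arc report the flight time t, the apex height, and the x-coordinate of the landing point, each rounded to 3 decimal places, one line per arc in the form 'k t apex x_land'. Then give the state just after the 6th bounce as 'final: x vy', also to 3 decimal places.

1 4.199 29.506 49.672
2 3.924 18.884 96.096
3 3.139 12.086 133.235
4 2.512 7.735 162.946
5 2.009 4.950 186.715
6 1.607 3.168 205.730
final: 205.730 6.307

Arc 1: start y=14.550, vy=17.130 → t=4.199, apex=29.506, x_land=49.672, impact vy=-24.061
  bounce: vy ← 0.8·24.061 = 19.248
Arc 2: start y=0.000, vy=19.248 → t=3.924, apex=18.884, x_land=96.096, impact vy=-19.248
  bounce: vy ← 0.8·19.248 = 15.399
Arc 3: start y=0.000, vy=15.399 → t=3.139, apex=12.086, x_land=133.235, impact vy=-15.399
  bounce: vy ← 0.8·15.399 = 12.319
Arc 4: start y=0.000, vy=12.319 → t=2.512, apex=7.735, x_land=162.946, impact vy=-12.319
  bounce: vy ← 0.8·12.319 = 9.855
Arc 5: start y=0.000, vy=9.855 → t=2.009, apex=4.950, x_land=186.715, impact vy=-9.855
  bounce: vy ← 0.8·9.855 = 7.884
Arc 6: start y=0.000, vy=7.884 → t=1.607, apex=3.168, x_land=205.730, impact vy=-7.884
  bounce: vy ← 0.8·7.884 = 6.307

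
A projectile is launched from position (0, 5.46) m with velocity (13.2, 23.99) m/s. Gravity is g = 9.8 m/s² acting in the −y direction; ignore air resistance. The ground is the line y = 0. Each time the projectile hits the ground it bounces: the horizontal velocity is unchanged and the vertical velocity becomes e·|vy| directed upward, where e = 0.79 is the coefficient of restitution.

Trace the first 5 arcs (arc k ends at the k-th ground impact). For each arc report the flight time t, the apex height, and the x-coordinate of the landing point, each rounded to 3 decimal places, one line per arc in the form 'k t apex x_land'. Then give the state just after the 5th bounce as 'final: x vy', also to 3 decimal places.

Arc 1: start y=5.460, vy=23.990 → t=5.114, apex=34.823, x_land=67.502, impact vy=-26.125
  bounce: vy ← 0.79·26.125 = 20.639
Arc 2: start y=0.000, vy=20.639 → t=4.212, apex=21.733, x_land=123.101, impact vy=-20.639
  bounce: vy ← 0.79·20.639 = 16.305
Arc 3: start y=0.000, vy=16.305 → t=3.328, apex=13.564, x_land=167.025, impact vy=-16.305
  bounce: vy ← 0.79·16.305 = 12.881
Arc 4: start y=0.000, vy=12.881 → t=2.629, apex=8.465, x_land=201.724, impact vy=-12.881
  bounce: vy ← 0.79·12.881 = 10.176
Arc 5: start y=0.000, vy=10.176 → t=2.077, apex=5.283, x_land=229.137, impact vy=-10.176
  bounce: vy ← 0.79·10.176 = 8.039

1 5.114 34.823 67.502
2 4.212 21.733 123.101
3 3.328 13.564 167.025
4 2.629 8.465 201.724
5 2.077 5.283 229.137
final: 229.137 8.039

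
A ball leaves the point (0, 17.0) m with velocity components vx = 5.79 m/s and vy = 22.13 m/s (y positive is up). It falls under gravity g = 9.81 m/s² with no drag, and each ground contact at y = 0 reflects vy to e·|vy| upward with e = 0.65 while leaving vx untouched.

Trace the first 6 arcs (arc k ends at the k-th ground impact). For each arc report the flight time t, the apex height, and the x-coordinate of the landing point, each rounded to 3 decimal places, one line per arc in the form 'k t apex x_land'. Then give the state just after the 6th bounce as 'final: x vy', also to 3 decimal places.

Arc 1: start y=17.000, vy=22.130 → t=5.181, apex=41.961, x_land=29.996, impact vy=-28.693
  bounce: vy ← 0.65·28.693 = 18.650
Arc 2: start y=0.000, vy=18.650 → t=3.802, apex=17.729, x_land=52.012, impact vy=-18.650
  bounce: vy ← 0.65·18.650 = 12.123
Arc 3: start y=0.000, vy=12.123 → t=2.472, apex=7.490, x_land=66.322, impact vy=-12.123
  bounce: vy ← 0.65·12.123 = 7.880
Arc 4: start y=0.000, vy=7.880 → t=1.606, apex=3.165, x_land=75.623, impact vy=-7.880
  bounce: vy ← 0.65·7.880 = 5.122
Arc 5: start y=0.000, vy=5.122 → t=1.044, apex=1.337, x_land=81.669, impact vy=-5.122
  bounce: vy ← 0.65·5.122 = 3.329
Arc 6: start y=0.000, vy=3.329 → t=0.679, apex=0.565, x_land=85.599, impact vy=-3.329
  bounce: vy ← 0.65·3.329 = 2.164

1 5.181 41.961 29.996
2 3.802 17.729 52.012
3 2.472 7.490 66.322
4 1.606 3.165 75.623
5 1.044 1.337 81.669
6 0.679 0.565 85.599
final: 85.599 2.164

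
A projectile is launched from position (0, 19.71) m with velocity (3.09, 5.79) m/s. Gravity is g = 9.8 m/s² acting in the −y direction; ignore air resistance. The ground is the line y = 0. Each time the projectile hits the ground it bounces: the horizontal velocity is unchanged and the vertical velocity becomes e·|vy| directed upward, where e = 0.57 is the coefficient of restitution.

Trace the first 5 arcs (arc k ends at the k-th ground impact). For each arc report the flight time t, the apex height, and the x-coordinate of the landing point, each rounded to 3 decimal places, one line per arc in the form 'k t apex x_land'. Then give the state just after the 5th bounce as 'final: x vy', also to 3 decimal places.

Arc 1: start y=19.710, vy=5.790 → t=2.682, apex=21.420, x_land=8.286, impact vy=-20.490
  bounce: vy ← 0.57·20.490 = 11.679
Arc 2: start y=0.000, vy=11.679 → t=2.384, apex=6.959, x_land=15.651, impact vy=-11.679
  bounce: vy ← 0.57·11.679 = 6.657
Arc 3: start y=0.000, vy=6.657 → t=1.359, apex=2.261, x_land=19.849, impact vy=-6.657
  bounce: vy ← 0.57·6.657 = 3.795
Arc 4: start y=0.000, vy=3.795 → t=0.774, apex=0.735, x_land=22.242, impact vy=-3.795
  bounce: vy ← 0.57·3.795 = 2.163
Arc 5: start y=0.000, vy=2.163 → t=0.441, apex=0.239, x_land=23.606, impact vy=-2.163
  bounce: vy ← 0.57·2.163 = 1.233

1 2.682 21.420 8.286
2 2.384 6.959 15.651
3 1.359 2.261 19.849
4 0.774 0.735 22.242
5 0.441 0.239 23.606
final: 23.606 1.233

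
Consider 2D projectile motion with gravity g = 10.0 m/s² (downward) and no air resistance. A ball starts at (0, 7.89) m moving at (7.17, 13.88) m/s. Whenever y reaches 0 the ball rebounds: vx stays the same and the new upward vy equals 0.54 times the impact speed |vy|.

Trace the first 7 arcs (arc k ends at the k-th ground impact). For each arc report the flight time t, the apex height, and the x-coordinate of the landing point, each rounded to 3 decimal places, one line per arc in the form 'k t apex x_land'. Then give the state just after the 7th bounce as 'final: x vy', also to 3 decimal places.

Arc 1: start y=7.890, vy=13.880 → t=3.260, apex=17.523, x_land=23.375, impact vy=-18.720
  bounce: vy ← 0.54·18.720 = 10.109
Arc 2: start y=0.000, vy=10.109 → t=2.022, apex=5.110, x_land=37.871, impact vy=-10.109
  bounce: vy ← 0.54·10.109 = 5.459
Arc 3: start y=0.000, vy=5.459 → t=1.092, apex=1.490, x_land=45.699, impact vy=-5.459
  bounce: vy ← 0.54·5.459 = 2.948
Arc 4: start y=0.000, vy=2.948 → t=0.590, apex=0.434, x_land=49.926, impact vy=-2.948
  bounce: vy ← 0.54·2.948 = 1.592
Arc 5: start y=0.000, vy=1.592 → t=0.318, apex=0.127, x_land=52.209, impact vy=-1.592
  bounce: vy ← 0.54·1.592 = 0.860
Arc 6: start y=0.000, vy=0.860 → t=0.172, apex=0.037, x_land=53.441, impact vy=-0.860
  bounce: vy ← 0.54·0.860 = 0.464
Arc 7: start y=0.000, vy=0.464 → t=0.093, apex=0.011, x_land=54.107, impact vy=-0.464
  bounce: vy ← 0.54·0.464 = 0.251

1 3.260 17.523 23.375
2 2.022 5.110 37.871
3 1.092 1.490 45.699
4 0.590 0.434 49.926
5 0.318 0.127 52.209
6 0.172 0.037 53.441
7 0.093 0.011 54.107
final: 54.107 0.251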